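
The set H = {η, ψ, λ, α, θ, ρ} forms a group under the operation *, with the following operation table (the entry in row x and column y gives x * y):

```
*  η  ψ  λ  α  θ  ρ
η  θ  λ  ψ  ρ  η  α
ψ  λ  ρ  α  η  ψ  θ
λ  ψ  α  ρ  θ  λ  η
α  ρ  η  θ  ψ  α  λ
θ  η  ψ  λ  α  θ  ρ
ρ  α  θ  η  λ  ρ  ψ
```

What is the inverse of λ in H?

α

First locate the identity: row θ matches the header, so θ is the identity.
Scan row λ for θ: λ * α = θ. Hence λ^(-1) = α.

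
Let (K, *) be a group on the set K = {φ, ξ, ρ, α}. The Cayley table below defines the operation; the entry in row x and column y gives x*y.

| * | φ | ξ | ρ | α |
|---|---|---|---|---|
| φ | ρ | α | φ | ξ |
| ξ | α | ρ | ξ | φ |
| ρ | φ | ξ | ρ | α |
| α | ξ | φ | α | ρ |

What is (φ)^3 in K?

φ^1 = φ
φ^2 = φ*φ = ρ
φ^3 = ρ*φ = φ

φ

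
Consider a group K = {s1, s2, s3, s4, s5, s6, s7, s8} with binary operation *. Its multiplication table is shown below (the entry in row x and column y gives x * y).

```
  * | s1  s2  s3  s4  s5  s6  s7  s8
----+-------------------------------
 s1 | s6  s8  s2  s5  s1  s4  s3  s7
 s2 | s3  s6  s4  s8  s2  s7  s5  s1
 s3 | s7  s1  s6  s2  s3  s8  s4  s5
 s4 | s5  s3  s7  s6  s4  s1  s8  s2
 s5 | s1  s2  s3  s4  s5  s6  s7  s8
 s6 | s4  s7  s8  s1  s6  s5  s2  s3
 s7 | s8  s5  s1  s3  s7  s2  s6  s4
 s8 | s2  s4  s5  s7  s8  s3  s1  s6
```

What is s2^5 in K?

s2^1 = s2
s2^2 = s2 * s2 = s6
s2^3 = s6 * s2 = s7
s2^4 = s7 * s2 = s5
s2^5 = s5 * s2 = s2
(Structurally, K here is isomorphic to the quaternion group Q_8.)

s2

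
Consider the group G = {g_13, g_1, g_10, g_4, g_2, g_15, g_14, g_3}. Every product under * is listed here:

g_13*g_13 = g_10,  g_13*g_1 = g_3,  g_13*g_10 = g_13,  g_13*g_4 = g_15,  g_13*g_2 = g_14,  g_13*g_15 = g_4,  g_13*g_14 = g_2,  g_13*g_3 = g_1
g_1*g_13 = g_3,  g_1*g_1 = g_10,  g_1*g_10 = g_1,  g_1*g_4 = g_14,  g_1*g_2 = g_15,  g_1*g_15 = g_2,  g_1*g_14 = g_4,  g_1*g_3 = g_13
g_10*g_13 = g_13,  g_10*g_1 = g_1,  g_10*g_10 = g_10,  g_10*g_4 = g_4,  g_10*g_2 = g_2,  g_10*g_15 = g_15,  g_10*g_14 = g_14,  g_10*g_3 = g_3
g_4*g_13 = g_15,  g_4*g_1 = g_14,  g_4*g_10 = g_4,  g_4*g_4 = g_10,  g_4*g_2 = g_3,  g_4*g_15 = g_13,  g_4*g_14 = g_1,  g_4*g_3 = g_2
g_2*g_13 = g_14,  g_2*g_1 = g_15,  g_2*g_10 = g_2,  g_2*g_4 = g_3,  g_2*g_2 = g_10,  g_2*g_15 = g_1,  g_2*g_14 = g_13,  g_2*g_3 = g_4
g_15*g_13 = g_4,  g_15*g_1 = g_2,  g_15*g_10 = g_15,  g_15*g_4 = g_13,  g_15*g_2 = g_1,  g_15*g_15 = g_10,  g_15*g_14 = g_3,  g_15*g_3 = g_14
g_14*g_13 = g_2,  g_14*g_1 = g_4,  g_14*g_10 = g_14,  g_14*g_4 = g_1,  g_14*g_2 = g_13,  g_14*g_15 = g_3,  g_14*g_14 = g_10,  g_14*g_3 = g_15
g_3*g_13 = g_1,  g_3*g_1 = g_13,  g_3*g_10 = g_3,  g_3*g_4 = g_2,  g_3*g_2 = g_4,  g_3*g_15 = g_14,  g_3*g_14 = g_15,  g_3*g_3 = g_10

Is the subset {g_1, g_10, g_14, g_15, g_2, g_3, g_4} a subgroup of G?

g_14 * g_2 = g_13, which is not in {g_1, g_10, g_14, g_15, g_2, g_3, g_4}.
The subset is not closed under *, so it is not a subgroup.

No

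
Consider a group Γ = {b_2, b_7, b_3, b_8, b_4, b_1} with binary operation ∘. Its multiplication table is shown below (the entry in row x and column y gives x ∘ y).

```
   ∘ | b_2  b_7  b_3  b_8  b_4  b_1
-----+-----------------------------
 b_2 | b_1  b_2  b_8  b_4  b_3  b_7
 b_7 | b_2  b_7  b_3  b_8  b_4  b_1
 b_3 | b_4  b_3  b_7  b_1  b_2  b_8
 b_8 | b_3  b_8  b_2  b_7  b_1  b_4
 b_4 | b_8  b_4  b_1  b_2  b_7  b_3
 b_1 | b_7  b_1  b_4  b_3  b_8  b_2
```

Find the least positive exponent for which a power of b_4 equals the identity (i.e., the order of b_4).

2

The identity element is b_7 (its row matches the header).
b_4^1 = b_4
b_4^2 = b_4 ∘ b_4 = b_7
The first power of b_4 equal to the identity is b_4^2, so ord(b_4) = 2.
(Structurally, Γ here is isomorphic to the symmetric group S_3.)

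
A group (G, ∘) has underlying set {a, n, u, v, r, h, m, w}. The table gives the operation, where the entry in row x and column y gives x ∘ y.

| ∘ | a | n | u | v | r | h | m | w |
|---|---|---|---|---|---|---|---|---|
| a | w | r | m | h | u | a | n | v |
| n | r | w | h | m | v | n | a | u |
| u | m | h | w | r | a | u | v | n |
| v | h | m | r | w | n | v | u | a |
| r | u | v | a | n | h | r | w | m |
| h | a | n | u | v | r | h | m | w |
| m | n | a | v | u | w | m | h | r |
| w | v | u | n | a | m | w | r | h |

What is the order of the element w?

2

The identity element is h (its row matches the header).
w^1 = w
w^2 = w ∘ w = h
The first power of w equal to the identity is w^2, so ord(w) = 2.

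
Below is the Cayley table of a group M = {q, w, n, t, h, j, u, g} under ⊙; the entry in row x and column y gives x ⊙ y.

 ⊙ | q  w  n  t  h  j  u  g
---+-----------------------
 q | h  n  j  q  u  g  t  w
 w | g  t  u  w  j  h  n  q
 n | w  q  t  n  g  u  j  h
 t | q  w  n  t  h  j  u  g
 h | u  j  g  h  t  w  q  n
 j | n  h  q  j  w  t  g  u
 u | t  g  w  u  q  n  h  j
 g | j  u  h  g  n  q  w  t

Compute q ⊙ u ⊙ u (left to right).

u

q ⊙ u = t
t ⊙ u = u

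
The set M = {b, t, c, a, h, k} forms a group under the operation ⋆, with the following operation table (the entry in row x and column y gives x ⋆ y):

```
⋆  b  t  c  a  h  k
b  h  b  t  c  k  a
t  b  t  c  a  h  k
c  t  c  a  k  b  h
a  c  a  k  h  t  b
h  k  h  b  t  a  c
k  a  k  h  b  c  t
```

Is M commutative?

Yes

Check whether the table is symmetric across its main diagonal.
Every entry (row x, col y) equals the entry (row y, col x), so M is abelian.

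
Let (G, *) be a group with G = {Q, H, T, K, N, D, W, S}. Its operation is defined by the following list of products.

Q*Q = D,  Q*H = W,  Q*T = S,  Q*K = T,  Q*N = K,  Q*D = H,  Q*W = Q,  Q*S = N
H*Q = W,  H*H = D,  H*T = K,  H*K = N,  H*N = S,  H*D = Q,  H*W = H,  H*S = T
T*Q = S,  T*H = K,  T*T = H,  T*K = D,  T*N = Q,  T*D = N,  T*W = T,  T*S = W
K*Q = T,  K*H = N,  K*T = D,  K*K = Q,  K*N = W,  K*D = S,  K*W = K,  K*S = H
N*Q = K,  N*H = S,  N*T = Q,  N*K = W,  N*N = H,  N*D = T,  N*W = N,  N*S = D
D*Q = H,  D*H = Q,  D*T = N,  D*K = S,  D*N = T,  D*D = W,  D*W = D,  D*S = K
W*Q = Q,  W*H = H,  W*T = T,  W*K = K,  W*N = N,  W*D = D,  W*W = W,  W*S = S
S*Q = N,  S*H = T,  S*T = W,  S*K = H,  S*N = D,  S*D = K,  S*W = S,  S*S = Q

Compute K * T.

D

Read row K, column T: K * T = D.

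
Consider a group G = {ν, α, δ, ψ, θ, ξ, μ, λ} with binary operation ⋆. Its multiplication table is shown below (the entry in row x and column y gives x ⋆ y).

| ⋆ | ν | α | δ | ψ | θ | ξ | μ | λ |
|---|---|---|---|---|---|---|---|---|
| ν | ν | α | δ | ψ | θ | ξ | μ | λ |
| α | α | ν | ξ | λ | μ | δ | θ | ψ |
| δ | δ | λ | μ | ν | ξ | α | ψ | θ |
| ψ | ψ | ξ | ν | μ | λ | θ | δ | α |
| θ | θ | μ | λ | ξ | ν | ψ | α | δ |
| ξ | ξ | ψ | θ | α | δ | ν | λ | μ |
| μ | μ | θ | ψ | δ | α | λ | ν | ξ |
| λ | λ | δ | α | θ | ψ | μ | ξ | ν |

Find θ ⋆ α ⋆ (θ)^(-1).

The identity is ν. In row θ, the entry ν sits in column θ, so θ^(-1) = θ.
θ ⋆ α = μ
μ ⋆ θ = α

α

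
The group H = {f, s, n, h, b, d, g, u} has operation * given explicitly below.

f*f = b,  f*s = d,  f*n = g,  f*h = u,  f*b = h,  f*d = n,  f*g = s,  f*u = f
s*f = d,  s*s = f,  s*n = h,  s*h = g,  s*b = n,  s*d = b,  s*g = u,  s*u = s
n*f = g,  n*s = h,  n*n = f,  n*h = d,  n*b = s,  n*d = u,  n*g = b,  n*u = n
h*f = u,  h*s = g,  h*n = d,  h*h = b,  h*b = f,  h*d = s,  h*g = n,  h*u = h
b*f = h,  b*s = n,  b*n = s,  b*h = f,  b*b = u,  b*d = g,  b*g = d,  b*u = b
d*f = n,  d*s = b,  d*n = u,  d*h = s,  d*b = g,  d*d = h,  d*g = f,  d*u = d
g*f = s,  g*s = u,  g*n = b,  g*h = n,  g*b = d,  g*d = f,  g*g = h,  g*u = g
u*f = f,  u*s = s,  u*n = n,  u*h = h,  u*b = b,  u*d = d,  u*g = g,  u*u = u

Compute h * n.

d

Read row h, column n: h * n = d.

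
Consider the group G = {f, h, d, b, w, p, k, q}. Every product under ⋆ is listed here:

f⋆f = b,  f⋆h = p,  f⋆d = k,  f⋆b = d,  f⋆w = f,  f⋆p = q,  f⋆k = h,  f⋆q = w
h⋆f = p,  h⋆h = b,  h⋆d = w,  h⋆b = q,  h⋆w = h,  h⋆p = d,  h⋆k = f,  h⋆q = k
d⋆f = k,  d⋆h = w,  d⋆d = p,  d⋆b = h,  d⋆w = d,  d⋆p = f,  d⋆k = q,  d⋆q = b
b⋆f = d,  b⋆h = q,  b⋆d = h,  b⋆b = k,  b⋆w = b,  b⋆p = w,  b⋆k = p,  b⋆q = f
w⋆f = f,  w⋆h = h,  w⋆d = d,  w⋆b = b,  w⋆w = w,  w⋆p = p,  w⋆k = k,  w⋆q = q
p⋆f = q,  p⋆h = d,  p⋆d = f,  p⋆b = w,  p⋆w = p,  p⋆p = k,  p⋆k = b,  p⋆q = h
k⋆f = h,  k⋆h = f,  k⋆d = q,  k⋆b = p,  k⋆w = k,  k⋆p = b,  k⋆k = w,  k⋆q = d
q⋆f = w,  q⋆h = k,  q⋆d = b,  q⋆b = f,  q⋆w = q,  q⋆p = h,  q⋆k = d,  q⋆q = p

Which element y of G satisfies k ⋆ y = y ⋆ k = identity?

k

First locate the identity: row w matches the header, so w is the identity.
Scan row k for w: k ⋆ k = w. Hence k^(-1) = k.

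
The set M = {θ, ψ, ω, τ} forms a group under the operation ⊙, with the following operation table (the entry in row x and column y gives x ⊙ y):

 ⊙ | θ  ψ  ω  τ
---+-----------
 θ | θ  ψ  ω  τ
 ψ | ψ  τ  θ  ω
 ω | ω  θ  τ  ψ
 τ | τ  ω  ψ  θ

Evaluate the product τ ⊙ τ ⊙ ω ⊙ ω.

τ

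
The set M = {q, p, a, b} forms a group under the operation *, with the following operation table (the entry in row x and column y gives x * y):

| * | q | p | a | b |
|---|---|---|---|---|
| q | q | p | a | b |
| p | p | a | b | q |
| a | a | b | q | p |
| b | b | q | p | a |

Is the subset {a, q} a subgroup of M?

{a, q} contains the identity q.
Checking products: every product of two elements of {a, q} (read from the table) lies in {a, q}, so the set is closed.
In a finite group, a nonempty closed subset is a subgroup. So {a, q} ≤ M.

Yes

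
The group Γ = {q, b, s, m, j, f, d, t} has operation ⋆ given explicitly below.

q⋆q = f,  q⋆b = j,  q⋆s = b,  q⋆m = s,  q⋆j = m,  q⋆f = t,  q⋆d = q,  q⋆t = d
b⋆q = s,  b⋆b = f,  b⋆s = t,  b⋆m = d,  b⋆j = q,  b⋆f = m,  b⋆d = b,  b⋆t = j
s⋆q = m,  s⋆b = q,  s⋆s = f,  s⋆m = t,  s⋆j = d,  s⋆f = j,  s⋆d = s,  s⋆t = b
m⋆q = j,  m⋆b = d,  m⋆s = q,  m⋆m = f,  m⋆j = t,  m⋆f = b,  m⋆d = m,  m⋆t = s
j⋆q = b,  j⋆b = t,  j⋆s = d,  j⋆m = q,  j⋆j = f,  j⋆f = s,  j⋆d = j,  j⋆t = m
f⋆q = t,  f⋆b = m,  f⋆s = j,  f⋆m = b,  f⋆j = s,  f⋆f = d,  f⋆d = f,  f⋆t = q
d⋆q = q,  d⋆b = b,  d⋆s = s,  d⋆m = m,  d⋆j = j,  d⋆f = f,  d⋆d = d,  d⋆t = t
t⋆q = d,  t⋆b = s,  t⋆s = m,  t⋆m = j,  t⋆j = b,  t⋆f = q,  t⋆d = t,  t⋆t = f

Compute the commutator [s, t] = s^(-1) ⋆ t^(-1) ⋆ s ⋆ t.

Identity is d; from the table s^(-1) = j and t^(-1) = q.
j ⋆ q = b
b ⋆ s = t
t ⋆ t = f

f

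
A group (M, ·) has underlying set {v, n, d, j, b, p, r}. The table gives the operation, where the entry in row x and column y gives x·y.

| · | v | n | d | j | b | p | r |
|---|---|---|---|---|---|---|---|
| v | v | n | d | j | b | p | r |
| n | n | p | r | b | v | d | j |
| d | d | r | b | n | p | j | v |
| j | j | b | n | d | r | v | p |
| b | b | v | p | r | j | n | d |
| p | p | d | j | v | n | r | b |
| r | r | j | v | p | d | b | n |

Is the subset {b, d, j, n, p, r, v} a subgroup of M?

Yes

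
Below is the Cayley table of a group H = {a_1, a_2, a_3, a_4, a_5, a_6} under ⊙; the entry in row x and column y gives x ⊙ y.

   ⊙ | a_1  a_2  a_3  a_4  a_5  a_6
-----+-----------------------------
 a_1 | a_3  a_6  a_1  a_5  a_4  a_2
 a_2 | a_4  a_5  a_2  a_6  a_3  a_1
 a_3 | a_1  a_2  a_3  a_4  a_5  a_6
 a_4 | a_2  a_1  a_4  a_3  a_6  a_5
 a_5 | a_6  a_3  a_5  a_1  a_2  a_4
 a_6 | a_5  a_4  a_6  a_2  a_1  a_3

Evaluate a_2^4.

a_2^1 = a_2
a_2^2 = a_2 ⊙ a_2 = a_5
a_2^3 = a_5 ⊙ a_2 = a_3
a_2^4 = a_3 ⊙ a_2 = a_2

a_2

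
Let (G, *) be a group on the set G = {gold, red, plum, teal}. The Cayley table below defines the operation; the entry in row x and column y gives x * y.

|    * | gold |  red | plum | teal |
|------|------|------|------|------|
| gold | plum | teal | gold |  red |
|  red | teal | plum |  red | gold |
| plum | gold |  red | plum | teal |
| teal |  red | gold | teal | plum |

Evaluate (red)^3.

red^1 = red
red^2 = red * red = plum
red^3 = plum * red = red

red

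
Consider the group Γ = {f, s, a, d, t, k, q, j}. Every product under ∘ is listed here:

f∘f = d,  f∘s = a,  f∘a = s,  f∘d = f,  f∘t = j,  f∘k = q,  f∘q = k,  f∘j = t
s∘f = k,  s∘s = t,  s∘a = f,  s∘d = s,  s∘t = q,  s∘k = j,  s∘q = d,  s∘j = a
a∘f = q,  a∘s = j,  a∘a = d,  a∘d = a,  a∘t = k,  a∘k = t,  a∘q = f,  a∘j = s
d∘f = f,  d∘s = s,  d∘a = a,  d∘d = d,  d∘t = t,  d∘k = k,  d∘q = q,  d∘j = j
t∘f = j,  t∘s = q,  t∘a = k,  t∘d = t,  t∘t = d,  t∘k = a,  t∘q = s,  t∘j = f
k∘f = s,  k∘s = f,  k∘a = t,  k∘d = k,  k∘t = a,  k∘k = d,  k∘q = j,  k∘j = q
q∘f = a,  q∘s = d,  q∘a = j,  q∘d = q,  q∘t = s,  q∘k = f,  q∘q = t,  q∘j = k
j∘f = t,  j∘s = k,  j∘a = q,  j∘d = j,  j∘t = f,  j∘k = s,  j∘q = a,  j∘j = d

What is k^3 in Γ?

k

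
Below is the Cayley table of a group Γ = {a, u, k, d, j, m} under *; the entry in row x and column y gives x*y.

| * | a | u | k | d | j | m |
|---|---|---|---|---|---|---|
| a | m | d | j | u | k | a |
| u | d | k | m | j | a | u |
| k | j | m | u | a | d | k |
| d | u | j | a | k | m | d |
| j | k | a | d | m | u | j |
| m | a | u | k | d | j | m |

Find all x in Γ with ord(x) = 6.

{d, j}

Identity is m. Compute the order of each non-identity element by repeated multiplication:
  a: a → m  (order 2)
  u: u → k → m  (order 3)
  k: k → u → m  (order 3)
  d: d → k → a → u → j → m  (order 6)
  j: j → u → a → k → d → m  (order 6)
Elements of order 6: {d, j}.
(Structurally, Γ here is isomorphic to the cyclic group Z_6.)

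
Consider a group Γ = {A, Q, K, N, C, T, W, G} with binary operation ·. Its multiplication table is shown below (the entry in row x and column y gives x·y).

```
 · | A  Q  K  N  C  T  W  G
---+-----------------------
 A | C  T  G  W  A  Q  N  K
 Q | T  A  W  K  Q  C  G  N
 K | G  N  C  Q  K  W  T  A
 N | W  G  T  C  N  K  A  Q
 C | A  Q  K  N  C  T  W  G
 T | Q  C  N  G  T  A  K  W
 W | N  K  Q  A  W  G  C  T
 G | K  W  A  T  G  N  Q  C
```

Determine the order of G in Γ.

2

The identity element is C (its row matches the header).
G^1 = G
G^2 = G·G = C
The first power of G equal to the identity is G^2, so ord(G) = 2.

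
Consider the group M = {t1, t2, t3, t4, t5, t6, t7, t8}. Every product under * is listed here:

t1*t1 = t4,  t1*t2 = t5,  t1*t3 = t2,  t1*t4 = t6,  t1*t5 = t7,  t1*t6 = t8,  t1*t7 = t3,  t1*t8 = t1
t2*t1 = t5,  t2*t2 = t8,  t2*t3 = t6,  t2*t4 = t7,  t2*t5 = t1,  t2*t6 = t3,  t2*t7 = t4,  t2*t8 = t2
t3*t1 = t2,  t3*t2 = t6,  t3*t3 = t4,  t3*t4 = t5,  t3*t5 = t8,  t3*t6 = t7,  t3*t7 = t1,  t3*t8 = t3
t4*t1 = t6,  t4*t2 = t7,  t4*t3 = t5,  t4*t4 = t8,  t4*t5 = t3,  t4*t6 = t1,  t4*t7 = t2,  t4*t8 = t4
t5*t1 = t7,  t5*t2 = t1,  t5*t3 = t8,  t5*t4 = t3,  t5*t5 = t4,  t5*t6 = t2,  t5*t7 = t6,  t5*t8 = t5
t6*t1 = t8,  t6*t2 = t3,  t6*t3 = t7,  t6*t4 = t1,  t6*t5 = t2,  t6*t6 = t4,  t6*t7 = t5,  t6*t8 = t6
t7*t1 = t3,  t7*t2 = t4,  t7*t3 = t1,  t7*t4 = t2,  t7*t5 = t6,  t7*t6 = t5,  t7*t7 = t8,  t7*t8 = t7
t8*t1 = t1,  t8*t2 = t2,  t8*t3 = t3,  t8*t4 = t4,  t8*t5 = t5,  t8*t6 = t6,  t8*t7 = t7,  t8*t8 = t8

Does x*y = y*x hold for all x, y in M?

Check whether the table is symmetric across its main diagonal.
Every entry (row x, col y) equals the entry (row y, col x), so M is abelian.
(In fact M ≅ Z_2 x Z_4.)

Yes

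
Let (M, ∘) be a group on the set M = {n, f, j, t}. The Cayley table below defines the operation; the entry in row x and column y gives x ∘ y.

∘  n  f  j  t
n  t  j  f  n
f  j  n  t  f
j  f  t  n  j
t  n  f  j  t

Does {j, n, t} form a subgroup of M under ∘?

No

n ∘ j = f, which is not in {j, n, t}.
The subset is not closed under ∘, so it is not a subgroup.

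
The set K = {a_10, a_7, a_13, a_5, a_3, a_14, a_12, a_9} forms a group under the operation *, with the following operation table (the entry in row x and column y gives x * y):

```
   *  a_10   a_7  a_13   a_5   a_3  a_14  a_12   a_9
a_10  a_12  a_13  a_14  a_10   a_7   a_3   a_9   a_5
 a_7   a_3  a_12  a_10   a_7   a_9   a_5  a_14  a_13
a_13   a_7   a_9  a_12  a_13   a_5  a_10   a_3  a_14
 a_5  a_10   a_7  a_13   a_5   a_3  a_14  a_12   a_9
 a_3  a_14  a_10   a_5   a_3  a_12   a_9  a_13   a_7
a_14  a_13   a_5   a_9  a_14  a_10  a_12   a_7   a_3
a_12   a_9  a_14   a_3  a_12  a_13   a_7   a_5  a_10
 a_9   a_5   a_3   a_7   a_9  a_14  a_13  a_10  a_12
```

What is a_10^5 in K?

a_10^1 = a_10
a_10^2 = a_10 * a_10 = a_12
a_10^3 = a_12 * a_10 = a_9
a_10^4 = a_9 * a_10 = a_5
a_10^5 = a_5 * a_10 = a_10

a_10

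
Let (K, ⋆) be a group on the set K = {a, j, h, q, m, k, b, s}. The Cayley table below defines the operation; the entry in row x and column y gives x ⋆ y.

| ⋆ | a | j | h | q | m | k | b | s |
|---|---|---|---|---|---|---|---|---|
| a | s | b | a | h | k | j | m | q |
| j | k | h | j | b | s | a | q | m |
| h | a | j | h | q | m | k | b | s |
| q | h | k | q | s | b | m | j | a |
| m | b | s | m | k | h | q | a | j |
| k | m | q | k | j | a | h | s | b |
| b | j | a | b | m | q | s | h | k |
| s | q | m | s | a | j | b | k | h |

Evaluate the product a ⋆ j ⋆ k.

s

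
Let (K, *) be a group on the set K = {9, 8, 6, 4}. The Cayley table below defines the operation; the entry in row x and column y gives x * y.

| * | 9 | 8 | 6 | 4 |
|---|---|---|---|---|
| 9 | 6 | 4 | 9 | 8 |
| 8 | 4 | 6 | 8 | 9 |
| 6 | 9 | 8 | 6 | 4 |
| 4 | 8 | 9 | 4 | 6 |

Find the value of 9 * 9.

6

Read row 9, column 9: 9 * 9 = 6.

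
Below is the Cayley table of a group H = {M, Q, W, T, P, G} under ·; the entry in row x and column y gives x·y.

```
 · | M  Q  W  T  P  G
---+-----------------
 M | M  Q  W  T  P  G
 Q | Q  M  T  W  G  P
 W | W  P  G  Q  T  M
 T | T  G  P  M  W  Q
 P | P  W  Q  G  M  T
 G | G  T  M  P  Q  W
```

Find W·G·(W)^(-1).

G

The identity is M. In row W, the entry M sits in column G, so W^(-1) = G.
W·G = M
M·G = G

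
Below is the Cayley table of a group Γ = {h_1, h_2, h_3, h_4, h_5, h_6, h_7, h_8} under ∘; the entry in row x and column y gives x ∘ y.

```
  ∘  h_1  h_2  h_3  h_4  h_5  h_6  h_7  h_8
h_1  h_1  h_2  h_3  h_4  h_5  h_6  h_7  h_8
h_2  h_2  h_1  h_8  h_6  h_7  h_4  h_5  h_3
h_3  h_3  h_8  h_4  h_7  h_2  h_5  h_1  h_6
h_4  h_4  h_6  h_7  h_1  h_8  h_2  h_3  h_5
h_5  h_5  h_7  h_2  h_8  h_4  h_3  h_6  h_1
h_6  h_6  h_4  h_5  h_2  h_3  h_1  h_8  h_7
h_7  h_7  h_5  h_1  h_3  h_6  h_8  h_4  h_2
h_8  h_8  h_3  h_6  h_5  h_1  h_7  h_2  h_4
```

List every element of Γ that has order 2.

{h_2, h_4, h_6}

Identity is h_1. Compute the order of each non-identity element by repeated multiplication:
  h_2: h_2 → h_1  (order 2)
  h_3: h_3 → h_4 → h_7 → h_1  (order 4)
  h_4: h_4 → h_1  (order 2)
  h_5: h_5 → h_4 → h_8 → h_1  (order 4)
  h_6: h_6 → h_1  (order 2)
  h_7: h_7 → h_4 → h_3 → h_1  (order 4)
  h_8: h_8 → h_4 → h_5 → h_1  (order 4)
Elements of order 2: {h_2, h_4, h_6}.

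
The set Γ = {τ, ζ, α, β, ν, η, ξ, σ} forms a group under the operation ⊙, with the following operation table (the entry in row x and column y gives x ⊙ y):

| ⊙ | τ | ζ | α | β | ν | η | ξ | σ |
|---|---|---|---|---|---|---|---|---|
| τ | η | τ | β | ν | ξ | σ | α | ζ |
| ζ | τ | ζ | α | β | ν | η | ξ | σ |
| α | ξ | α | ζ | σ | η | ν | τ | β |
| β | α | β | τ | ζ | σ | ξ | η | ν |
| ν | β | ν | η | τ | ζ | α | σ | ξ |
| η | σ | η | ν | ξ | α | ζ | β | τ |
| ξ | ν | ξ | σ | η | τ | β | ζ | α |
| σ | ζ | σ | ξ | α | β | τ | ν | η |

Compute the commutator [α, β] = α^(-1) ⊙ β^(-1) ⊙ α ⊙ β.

η

Identity is ζ; from the table α^(-1) = α and β^(-1) = β.
α ⊙ β = σ
σ ⊙ α = ξ
ξ ⊙ β = η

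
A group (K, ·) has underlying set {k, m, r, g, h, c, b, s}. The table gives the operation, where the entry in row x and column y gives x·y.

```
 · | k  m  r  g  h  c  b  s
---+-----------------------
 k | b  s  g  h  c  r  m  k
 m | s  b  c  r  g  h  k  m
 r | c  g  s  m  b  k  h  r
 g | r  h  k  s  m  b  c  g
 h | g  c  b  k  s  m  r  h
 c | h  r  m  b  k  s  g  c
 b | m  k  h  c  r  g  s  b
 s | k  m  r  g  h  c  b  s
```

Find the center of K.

An element z is central iff its row equals its column in the table.
For r: r·k = c ≠ g = k·r, so r ∉ Z.
Checking each element this way leaves Z(K) = {b, s}.

{b, s}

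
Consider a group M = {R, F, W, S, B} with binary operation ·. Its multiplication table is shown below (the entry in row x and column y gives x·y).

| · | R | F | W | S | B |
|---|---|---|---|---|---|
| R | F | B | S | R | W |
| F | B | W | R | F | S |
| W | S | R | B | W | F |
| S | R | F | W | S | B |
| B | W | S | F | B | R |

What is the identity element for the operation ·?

The identity e satisfies e·x = x for all x, so its row in the table reproduces the column headers.
Row S reads: R, F, W, S, B — exactly the header order. So S is the identity.

S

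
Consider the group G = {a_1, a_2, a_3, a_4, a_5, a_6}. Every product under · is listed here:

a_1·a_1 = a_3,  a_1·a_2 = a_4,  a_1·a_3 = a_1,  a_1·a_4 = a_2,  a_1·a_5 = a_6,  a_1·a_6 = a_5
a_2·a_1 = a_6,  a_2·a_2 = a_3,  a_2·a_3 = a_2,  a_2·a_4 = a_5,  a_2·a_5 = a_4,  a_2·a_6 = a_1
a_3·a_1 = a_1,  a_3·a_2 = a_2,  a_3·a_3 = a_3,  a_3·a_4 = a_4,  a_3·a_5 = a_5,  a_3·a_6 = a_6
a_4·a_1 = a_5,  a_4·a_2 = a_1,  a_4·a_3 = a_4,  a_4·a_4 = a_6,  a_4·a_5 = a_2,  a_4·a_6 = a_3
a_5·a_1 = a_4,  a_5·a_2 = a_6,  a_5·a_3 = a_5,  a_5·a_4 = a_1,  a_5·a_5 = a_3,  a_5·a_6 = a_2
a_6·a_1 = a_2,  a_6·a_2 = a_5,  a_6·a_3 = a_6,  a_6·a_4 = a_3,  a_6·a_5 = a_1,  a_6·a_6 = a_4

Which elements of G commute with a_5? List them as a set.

Compare row a_5 with column a_5 entry by entry.
a_2·a_5 = a_4 but a_5·a_2 = a_6, so a_2 does not.
Collecting the elements that commute with a_5: C(a_5) = {a_3, a_5}.
(Structurally, G here is isomorphic to the symmetric group S_3.)

{a_3, a_5}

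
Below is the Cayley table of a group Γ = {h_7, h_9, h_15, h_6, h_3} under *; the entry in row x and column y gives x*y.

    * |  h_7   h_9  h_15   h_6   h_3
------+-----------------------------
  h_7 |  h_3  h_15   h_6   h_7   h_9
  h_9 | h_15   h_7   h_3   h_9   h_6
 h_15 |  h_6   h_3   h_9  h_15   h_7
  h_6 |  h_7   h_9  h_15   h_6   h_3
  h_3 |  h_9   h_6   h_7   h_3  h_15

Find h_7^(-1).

First locate the identity: row h_6 matches the header, so h_6 is the identity.
Scan row h_7 for h_6: h_7*h_15 = h_6. Hence h_7^(-1) = h_15.

h_15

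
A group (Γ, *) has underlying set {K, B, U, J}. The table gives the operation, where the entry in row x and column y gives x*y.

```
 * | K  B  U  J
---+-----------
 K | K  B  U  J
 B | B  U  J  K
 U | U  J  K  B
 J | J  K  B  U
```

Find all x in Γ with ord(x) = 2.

Identity is K. Compute the order of each non-identity element by repeated multiplication:
  B: B → U → J → K  (order 4)
  U: U → K  (order 2)
  J: J → U → B → K  (order 4)
Elements of order 2: {U}.

{U}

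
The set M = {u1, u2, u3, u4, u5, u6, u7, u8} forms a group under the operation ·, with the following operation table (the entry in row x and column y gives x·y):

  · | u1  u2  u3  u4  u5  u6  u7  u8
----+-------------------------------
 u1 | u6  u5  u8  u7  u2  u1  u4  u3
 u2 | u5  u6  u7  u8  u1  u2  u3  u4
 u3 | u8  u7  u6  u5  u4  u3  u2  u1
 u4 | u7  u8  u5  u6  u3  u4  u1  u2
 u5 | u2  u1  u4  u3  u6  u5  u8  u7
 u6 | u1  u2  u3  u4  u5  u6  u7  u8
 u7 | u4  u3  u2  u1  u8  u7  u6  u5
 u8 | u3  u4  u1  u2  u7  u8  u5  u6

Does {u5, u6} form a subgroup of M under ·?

{u5, u6} contains the identity u6.
Checking products: every product of two elements of {u5, u6} (read from the table) lies in {u5, u6}, so the set is closed.
In a finite group, a nonempty closed subset is a subgroup. So {u5, u6} ≤ M.
(Structurally, M here is isomorphic to the elementary abelian group (Z_2)^3.)

Yes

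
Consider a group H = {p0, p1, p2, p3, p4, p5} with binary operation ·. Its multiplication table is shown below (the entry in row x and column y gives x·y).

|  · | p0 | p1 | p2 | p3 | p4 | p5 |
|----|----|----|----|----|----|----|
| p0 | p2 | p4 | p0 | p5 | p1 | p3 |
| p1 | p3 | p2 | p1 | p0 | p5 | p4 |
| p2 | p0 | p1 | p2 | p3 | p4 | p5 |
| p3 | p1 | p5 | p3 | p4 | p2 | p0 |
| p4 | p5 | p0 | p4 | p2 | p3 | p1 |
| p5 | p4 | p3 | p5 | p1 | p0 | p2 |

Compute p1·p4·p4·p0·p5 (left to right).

p5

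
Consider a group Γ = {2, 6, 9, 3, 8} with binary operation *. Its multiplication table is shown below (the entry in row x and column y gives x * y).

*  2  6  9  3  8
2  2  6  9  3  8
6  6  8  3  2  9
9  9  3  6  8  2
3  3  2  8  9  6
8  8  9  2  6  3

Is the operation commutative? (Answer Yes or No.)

Check whether the table is symmetric across its main diagonal.
Every entry (row x, col y) equals the entry (row y, col x), so Γ is abelian.

Yes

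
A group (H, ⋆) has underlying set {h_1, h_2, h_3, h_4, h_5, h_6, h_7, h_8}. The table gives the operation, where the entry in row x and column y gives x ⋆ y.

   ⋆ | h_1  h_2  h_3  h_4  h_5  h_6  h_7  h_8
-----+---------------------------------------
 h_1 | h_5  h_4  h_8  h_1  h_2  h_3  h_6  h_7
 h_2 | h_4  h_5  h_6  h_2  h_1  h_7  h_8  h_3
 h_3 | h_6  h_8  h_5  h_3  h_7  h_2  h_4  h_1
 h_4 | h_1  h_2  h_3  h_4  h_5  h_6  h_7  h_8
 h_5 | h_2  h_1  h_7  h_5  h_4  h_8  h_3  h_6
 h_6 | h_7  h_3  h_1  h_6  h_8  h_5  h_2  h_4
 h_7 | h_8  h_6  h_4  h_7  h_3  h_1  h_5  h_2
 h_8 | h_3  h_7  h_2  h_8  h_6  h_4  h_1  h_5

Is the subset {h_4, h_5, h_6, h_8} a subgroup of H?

Yes

{h_4, h_5, h_6, h_8} contains the identity h_4.
Checking products: every product of two elements of {h_4, h_5, h_6, h_8} (read from the table) lies in {h_4, h_5, h_6, h_8}, so the set is closed.
In a finite group, a nonempty closed subset is a subgroup. So {h_4, h_5, h_6, h_8} ≤ H.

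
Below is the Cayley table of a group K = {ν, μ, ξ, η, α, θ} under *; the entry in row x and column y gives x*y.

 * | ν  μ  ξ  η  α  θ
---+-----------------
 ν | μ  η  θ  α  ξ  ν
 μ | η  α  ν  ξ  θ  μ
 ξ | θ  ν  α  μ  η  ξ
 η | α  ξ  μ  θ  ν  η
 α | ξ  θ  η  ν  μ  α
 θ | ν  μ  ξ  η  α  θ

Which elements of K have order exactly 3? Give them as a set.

{α, μ}

Identity is θ. Compute the order of each non-identity element by repeated multiplication:
  ν: ν → μ → η → α → ξ → θ  (order 6)
  μ: μ → α → θ  (order 3)
  ξ: ξ → α → η → μ → ν → θ  (order 6)
  η: η → θ  (order 2)
  α: α → μ → θ  (order 3)
Elements of order 3: {α, μ}.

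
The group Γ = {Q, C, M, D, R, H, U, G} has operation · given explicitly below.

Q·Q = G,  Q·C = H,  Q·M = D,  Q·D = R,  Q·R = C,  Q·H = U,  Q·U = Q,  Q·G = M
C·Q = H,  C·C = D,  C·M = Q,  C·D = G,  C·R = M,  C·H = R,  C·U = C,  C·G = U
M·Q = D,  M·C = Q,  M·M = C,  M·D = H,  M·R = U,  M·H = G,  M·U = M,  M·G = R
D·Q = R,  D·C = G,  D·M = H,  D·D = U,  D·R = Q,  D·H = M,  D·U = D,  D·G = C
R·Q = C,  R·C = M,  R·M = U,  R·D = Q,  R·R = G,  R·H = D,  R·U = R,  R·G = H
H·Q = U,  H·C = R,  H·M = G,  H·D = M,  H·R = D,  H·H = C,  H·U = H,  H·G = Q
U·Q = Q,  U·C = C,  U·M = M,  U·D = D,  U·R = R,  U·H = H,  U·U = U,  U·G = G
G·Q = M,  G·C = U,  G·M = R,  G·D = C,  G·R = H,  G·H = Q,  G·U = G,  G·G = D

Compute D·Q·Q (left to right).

C

D·Q = R
R·Q = C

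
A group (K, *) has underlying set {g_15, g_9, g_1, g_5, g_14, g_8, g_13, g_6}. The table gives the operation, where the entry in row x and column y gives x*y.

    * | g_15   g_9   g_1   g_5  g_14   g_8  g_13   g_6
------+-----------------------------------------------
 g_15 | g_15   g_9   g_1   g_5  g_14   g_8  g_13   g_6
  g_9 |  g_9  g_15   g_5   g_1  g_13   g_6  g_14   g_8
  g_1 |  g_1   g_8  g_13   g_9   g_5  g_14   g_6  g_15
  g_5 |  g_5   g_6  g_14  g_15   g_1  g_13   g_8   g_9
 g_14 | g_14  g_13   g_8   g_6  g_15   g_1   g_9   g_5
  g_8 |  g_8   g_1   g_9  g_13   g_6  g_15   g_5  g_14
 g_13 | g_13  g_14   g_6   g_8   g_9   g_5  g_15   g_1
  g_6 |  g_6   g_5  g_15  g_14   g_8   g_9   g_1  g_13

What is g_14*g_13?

Read row g_14, column g_13: g_14*g_13 = g_9.

g_9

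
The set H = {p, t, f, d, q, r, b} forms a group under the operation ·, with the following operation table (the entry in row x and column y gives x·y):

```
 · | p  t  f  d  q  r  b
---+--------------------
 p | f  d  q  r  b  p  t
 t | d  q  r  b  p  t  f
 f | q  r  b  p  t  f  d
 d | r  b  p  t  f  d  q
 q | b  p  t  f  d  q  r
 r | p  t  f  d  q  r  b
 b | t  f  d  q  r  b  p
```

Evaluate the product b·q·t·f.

b·q = r
r·t = t
t·f = r

r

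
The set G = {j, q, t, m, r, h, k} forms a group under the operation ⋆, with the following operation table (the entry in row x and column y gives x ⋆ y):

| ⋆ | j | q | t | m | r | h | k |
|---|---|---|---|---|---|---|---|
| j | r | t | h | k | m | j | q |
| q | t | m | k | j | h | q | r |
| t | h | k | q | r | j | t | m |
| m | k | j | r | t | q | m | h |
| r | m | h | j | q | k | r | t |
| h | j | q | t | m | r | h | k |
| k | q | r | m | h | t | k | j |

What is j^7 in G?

j^1 = j
j^2 = j ⋆ j = r
j^3 = r ⋆ j = m
j^4 = m ⋆ j = k
j^5 = k ⋆ j = q
j^6 = q ⋆ j = t
j^7 = t ⋆ j = h

h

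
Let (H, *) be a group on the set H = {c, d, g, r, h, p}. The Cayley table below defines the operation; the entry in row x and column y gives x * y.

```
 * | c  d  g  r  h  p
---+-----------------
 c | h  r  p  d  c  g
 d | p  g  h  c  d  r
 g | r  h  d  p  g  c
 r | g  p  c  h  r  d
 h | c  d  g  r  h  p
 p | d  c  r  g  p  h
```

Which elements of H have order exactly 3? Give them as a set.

Identity is h. Compute the order of each non-identity element by repeated multiplication:
  c: c → h  (order 2)
  d: d → g → h  (order 3)
  g: g → d → h  (order 3)
  r: r → h  (order 2)
  p: p → h  (order 2)
Elements of order 3: {d, g}.

{d, g}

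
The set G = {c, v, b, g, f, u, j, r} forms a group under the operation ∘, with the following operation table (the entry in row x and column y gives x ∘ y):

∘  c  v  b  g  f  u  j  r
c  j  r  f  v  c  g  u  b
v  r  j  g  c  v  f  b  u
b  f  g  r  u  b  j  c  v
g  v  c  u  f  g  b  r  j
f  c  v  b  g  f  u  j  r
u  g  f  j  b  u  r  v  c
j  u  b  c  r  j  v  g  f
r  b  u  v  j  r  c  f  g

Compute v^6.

v^1 = v
v^2 = v ∘ v = j
v^3 = j ∘ v = b
v^4 = b ∘ v = g
v^5 = g ∘ v = c
v^6 = c ∘ v = r

r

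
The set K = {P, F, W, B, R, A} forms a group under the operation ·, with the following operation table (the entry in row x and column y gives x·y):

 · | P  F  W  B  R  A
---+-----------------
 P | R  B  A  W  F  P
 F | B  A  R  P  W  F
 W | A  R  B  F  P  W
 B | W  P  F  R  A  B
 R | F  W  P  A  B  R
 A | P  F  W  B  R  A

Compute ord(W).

The identity element is A (its row matches the header).
W^1 = W
W^2 = W·W = B
W^3 = B·W = F
W^4 = F·W = R
W^5 = R·W = P
W^6 = P·W = A
The first power of W equal to the identity is W^6, so ord(W) = 6.

6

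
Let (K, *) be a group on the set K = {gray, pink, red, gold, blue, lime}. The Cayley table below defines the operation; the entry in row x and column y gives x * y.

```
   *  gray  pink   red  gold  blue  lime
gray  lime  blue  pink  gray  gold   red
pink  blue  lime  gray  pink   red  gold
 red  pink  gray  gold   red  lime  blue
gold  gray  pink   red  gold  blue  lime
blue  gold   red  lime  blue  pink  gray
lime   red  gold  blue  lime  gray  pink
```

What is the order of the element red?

The identity element is gold (its row matches the header).
red^1 = red
red^2 = red * red = gold
The first power of red equal to the identity is red^2, so ord(red) = 2.

2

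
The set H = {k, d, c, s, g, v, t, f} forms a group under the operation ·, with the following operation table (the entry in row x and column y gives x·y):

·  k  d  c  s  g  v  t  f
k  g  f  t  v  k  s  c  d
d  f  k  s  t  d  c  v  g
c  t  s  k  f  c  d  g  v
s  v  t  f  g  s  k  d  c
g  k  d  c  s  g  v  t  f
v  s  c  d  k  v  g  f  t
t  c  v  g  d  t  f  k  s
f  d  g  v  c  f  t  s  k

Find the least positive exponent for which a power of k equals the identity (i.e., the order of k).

2

The identity element is g (its row matches the header).
k^1 = k
k^2 = k·k = g
The first power of k equal to the identity is k^2, so ord(k) = 2.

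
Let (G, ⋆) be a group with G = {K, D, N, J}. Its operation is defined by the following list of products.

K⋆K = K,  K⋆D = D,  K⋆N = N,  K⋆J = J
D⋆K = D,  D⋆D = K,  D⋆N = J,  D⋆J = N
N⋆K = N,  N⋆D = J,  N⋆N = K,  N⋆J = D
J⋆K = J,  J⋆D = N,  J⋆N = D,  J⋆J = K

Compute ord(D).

The identity element is K (its row matches the header).
D^1 = D
D^2 = D ⋆ D = K
The first power of D equal to the identity is D^2, so ord(D) = 2.
(Structurally, G here is isomorphic to the Klein four-group V_4.)

2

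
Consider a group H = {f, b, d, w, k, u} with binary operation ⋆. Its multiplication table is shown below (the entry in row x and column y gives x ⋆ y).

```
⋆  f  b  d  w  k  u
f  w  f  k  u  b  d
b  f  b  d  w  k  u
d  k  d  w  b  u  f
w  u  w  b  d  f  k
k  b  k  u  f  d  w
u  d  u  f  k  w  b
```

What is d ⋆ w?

Read row d, column w: d ⋆ w = b.

b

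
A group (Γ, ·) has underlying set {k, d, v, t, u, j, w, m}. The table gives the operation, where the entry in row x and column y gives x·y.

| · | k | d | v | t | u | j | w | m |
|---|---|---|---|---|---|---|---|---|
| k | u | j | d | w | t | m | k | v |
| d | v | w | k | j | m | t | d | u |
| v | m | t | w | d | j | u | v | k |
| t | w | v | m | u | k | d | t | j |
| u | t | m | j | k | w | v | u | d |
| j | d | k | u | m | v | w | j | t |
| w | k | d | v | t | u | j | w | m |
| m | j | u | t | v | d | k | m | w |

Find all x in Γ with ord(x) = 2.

{d, j, m, u, v}

Identity is w. Compute the order of each non-identity element by repeated multiplication:
  k: k → u → t → w  (order 4)
  d: d → w  (order 2)
  v: v → w  (order 2)
  t: t → u → k → w  (order 4)
  u: u → w  (order 2)
  j: j → w  (order 2)
  m: m → w  (order 2)
Elements of order 2: {d, j, m, u, v}.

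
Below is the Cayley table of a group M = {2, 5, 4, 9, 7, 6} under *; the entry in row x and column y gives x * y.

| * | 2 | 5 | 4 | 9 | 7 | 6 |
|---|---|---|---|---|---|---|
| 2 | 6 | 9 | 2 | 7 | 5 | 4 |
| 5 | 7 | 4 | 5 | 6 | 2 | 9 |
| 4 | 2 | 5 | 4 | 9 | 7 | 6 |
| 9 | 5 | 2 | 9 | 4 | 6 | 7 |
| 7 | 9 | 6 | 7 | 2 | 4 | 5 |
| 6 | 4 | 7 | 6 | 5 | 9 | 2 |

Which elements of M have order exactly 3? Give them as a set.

{2, 6}

Identity is 4. Compute the order of each non-identity element by repeated multiplication:
  2: 2 → 6 → 4  (order 3)
  5: 5 → 4  (order 2)
  9: 9 → 4  (order 2)
  7: 7 → 4  (order 2)
  6: 6 → 2 → 4  (order 3)
Elements of order 3: {2, 6}.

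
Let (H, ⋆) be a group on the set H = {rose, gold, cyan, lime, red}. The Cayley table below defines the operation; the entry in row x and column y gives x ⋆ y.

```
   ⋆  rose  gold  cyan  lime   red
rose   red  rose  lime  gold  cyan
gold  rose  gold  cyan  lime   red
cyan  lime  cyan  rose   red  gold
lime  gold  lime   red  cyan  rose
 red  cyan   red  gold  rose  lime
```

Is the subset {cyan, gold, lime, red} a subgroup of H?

red ⋆ lime = rose, which is not in {cyan, gold, lime, red}.
The subset is not closed under ⋆, so it is not a subgroup.

No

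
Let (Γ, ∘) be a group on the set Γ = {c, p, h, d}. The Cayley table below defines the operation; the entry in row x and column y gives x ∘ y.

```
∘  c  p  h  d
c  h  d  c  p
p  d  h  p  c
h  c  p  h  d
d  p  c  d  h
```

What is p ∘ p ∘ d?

p ∘ p = h
h ∘ d = d
(Structurally, Γ here is isomorphic to the Klein four-group V_4.)

d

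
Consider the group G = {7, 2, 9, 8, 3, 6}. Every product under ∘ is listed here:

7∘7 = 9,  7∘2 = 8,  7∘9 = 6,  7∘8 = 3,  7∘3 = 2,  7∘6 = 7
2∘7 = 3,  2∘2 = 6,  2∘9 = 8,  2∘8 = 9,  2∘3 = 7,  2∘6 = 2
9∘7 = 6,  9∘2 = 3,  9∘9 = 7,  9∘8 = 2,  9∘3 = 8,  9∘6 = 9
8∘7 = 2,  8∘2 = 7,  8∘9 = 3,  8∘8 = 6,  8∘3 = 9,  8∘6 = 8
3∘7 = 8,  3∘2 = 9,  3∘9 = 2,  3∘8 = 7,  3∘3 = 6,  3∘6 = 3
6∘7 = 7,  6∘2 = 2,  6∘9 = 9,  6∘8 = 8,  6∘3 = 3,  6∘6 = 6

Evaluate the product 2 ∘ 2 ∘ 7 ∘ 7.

9

2 ∘ 2 = 6
6 ∘ 7 = 7
7 ∘ 7 = 9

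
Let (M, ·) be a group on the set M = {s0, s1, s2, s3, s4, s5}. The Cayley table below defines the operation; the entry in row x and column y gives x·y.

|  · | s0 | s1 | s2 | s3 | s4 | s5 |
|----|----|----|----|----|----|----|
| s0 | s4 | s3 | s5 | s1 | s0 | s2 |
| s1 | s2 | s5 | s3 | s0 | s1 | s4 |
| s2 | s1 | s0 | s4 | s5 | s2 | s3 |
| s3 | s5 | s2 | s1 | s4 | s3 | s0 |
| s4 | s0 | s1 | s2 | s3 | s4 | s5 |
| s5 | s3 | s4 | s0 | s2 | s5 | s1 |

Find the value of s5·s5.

Read row s5, column s5: s5·s5 = s1.

s1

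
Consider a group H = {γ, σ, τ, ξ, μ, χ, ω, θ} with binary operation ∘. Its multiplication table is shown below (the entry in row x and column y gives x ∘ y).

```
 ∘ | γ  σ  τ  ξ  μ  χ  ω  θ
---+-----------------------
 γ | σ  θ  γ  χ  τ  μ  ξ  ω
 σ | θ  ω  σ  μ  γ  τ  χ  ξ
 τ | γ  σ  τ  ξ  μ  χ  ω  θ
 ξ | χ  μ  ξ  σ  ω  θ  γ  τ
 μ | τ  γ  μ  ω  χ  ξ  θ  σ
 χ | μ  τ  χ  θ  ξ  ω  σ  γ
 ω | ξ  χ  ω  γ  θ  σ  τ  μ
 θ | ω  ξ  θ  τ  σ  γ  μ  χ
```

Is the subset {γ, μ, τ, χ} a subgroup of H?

No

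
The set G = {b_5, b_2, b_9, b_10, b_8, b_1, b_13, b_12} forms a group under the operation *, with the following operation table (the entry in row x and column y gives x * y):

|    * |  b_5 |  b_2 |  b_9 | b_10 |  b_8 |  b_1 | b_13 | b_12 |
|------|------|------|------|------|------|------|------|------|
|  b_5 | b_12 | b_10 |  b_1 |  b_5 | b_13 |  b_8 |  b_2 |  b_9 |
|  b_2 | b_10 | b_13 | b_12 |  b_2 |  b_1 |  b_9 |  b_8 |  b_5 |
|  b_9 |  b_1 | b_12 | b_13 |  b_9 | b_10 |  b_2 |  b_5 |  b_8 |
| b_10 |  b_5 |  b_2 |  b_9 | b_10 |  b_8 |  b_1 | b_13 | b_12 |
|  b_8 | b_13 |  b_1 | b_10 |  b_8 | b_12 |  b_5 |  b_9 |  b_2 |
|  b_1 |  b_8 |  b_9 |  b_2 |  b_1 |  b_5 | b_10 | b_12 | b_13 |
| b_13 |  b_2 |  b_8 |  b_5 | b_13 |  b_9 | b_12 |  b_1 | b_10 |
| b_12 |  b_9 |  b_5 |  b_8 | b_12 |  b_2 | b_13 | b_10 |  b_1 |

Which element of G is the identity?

b_10

The identity e satisfies e * x = x for all x, so its row in the table reproduces the column headers.
Row b_10 reads: b_5, b_2, b_9, b_10, b_8, b_1, b_13, b_12 — exactly the header order. So b_10 is the identity.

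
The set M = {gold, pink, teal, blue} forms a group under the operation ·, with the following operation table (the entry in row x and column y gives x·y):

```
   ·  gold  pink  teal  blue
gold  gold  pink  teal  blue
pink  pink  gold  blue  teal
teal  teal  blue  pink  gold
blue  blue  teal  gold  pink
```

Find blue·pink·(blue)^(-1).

The identity is gold. In row blue, the entry gold sits in column teal, so blue^(-1) = teal.
blue·pink = teal
teal·teal = pink
(Structurally, M here is isomorphic to the cyclic group Z_4.)

pink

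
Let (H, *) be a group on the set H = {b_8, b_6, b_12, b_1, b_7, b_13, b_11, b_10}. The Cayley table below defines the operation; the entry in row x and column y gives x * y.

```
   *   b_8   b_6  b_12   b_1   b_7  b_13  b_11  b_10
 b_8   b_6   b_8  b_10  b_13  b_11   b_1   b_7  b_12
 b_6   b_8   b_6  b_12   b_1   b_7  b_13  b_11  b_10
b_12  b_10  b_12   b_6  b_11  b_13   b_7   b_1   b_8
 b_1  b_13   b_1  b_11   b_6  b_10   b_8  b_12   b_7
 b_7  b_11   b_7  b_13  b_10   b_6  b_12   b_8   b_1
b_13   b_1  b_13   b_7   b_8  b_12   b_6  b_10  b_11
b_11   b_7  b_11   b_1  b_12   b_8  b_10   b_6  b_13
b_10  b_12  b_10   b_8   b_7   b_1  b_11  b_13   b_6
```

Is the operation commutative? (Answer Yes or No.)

Check whether the table is symmetric across its main diagonal.
Every entry (row x, col y) equals the entry (row y, col x), so H is abelian.

Yes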